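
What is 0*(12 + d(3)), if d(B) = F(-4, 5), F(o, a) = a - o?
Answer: 0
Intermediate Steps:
d(B) = 9 (d(B) = 5 - 1*(-4) = 5 + 4 = 9)
0*(12 + d(3)) = 0*(12 + 9) = 0*21 = 0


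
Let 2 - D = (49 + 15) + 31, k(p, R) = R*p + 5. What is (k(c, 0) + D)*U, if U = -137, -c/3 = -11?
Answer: 12056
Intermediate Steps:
c = 33 (c = -3*(-11) = 33)
k(p, R) = 5 + R*p
D = -93 (D = 2 - ((49 + 15) + 31) = 2 - (64 + 31) = 2 - 1*95 = 2 - 95 = -93)
(k(c, 0) + D)*U = ((5 + 0*33) - 93)*(-137) = ((5 + 0) - 93)*(-137) = (5 - 93)*(-137) = -88*(-137) = 12056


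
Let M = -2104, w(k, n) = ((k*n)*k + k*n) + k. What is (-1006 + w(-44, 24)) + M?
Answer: 42254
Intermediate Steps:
w(k, n) = k + k*n + n*k² (w(k, n) = (n*k² + k*n) + k = (k*n + n*k²) + k = k + k*n + n*k²)
(-1006 + w(-44, 24)) + M = (-1006 - 44*(1 + 24 - 44*24)) - 2104 = (-1006 - 44*(1 + 24 - 1056)) - 2104 = (-1006 - 44*(-1031)) - 2104 = (-1006 + 45364) - 2104 = 44358 - 2104 = 42254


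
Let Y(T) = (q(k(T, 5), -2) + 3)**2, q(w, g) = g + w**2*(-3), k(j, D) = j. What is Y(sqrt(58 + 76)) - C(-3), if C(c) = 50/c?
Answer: 482453/3 ≈ 1.6082e+5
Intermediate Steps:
q(w, g) = g - 3*w**2
Y(T) = (1 - 3*T**2)**2 (Y(T) = ((-2 - 3*T**2) + 3)**2 = (1 - 3*T**2)**2)
Y(sqrt(58 + 76)) - C(-3) = (-1 + 3*(sqrt(58 + 76))**2)**2 - 50/(-3) = (-1 + 3*(sqrt(134))**2)**2 - 50*(-1)/3 = (-1 + 3*134)**2 - 1*(-50/3) = (-1 + 402)**2 + 50/3 = 401**2 + 50/3 = 160801 + 50/3 = 482453/3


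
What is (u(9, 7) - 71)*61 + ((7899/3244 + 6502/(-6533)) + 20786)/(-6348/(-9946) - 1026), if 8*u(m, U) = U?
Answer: -154818891747234083/36022000028816 ≈ -4297.9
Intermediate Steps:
u(m, U) = U/8
(u(9, 7) - 71)*61 + ((7899/3244 + 6502/(-6533)) + 20786)/(-6348/(-9946) - 1026) = ((⅛)*7 - 71)*61 + ((7899/3244 + 6502/(-6533)) + 20786)/(-6348/(-9946) - 1026) = (7/8 - 71)*61 + ((7899*(1/3244) + 6502*(-1/6533)) + 20786)/(-6348*(-1/9946) - 1026) = -561/8*61 + ((7899/3244 - 6502/6533) + 20786)/(3174/4973 - 1026) = -34221/8 + (30511679/21193052 + 20786)/(-5099124/4973) = -34221/8 + (440549290551/21193052)*(-4973/5099124) = -34221/8 - 730283873970041/36022000028816 = -154818891747234083/36022000028816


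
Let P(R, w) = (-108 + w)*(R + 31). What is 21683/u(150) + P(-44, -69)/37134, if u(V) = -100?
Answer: -134157737/618900 ≈ -216.77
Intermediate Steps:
P(R, w) = (-108 + w)*(31 + R)
21683/u(150) + P(-44, -69)/37134 = 21683/(-100) + (-3348 - 108*(-44) + 31*(-69) - 44*(-69))/37134 = 21683*(-1/100) + (-3348 + 4752 - 2139 + 3036)*(1/37134) = -21683/100 + 2301*(1/37134) = -21683/100 + 767/12378 = -134157737/618900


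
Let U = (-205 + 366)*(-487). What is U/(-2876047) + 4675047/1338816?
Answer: 4516875815107/1283499246784 ≈ 3.5192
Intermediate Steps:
U = -78407 (U = 161*(-487) = -78407)
U/(-2876047) + 4675047/1338816 = -78407/(-2876047) + 4675047/1338816 = -78407*(-1/2876047) + 4675047*(1/1338816) = 78407/2876047 + 1558349/446272 = 4516875815107/1283499246784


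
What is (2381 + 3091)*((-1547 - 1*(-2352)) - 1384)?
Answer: -3168288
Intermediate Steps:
(2381 + 3091)*((-1547 - 1*(-2352)) - 1384) = 5472*((-1547 + 2352) - 1384) = 5472*(805 - 1384) = 5472*(-579) = -3168288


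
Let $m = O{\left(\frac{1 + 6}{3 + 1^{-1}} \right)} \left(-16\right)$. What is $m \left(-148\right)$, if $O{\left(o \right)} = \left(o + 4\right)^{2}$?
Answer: $78292$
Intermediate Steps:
$O{\left(o \right)} = \left(4 + o\right)^{2}$
$m = -529$ ($m = \left(4 + \frac{1 + 6}{3 + 1^{-1}}\right)^{2} \left(-16\right) = \left(4 + \frac{7}{3 + 1}\right)^{2} \left(-16\right) = \left(4 + \frac{7}{4}\right)^{2} \left(-16\right) = \left(\frac{23}{4}\right)^{2} \left(-16\right) = \frac{529}{16} \left(-16\right) = -529$)
$m \left(-148\right) = \left(-529\right) \left(-148\right) = 78292$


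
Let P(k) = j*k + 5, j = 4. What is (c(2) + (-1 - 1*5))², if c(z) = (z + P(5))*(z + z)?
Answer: 10404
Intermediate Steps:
P(k) = 5 + 4*k (P(k) = 4*k + 5 = 5 + 4*k)
c(z) = 2*z*(25 + z) (c(z) = (z + (5 + 4*5))*(z + z) = (z + (5 + 20))*(2*z) = (z + 25)*(2*z) = (25 + z)*(2*z) = 2*z*(25 + z))
(c(2) + (-1 - 1*5))² = (2*2*(25 + 2) + (-1 - 1*5))² = (2*2*27 + (-1 - 5))² = (108 - 6)² = 102² = 10404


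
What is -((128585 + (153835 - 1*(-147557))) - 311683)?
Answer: -118294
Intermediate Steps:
-((128585 + (153835 - 1*(-147557))) - 311683) = -((128585 + (153835 + 147557)) - 311683) = -((128585 + 301392) - 311683) = -(429977 - 311683) = -1*118294 = -118294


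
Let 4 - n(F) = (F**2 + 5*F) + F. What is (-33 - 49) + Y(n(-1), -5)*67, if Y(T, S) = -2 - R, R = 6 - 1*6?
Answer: -216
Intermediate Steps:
R = 0 (R = 6 - 6 = 0)
n(F) = 4 - F**2 - 6*F (n(F) = 4 - ((F**2 + 5*F) + F) = 4 - (F**2 + 6*F) = 4 + (-F**2 - 6*F) = 4 - F**2 - 6*F)
Y(T, S) = -2 (Y(T, S) = -2 - 1*0 = -2 + 0 = -2)
(-33 - 49) + Y(n(-1), -5)*67 = (-33 - 49) - 2*67 = -82 - 134 = -216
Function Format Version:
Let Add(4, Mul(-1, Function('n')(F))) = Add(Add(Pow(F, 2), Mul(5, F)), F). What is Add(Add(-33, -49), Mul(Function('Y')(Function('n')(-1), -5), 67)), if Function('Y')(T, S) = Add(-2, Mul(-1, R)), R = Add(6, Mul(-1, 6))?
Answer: -216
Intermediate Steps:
R = 0 (R = Add(6, -6) = 0)
Function('n')(F) = Add(4, Mul(-1, Pow(F, 2)), Mul(-6, F)) (Function('n')(F) = Add(4, Mul(-1, Add(Add(Pow(F, 2), Mul(5, F)), F))) = Add(4, Mul(-1, Add(Pow(F, 2), Mul(6, F)))) = Add(4, Add(Mul(-1, Pow(F, 2)), Mul(-6, F))) = Add(4, Mul(-1, Pow(F, 2)), Mul(-6, F)))
Function('Y')(T, S) = -2 (Function('Y')(T, S) = Add(-2, Mul(-1, 0)) = Add(-2, 0) = -2)
Add(Add(-33, -49), Mul(Function('Y')(Function('n')(-1), -5), 67)) = Add(Add(-33, -49), Mul(-2, 67)) = Add(-82, -134) = -216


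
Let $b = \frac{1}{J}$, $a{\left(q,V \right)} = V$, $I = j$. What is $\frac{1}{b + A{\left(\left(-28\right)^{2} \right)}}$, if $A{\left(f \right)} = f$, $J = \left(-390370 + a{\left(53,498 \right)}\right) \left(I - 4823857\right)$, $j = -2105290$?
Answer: $\frac{2701480399184}{2117960632960257} \approx 0.0012755$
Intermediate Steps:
$I = -2105290$
$J = 2701480399184$ ($J = \left(-390370 + 498\right) \left(-2105290 - 4823857\right) = \left(-389872\right) \left(-6929147\right) = 2701480399184$)
$b = \frac{1}{2701480399184} \approx 3.7017 \cdot 10^{-13}$
$\frac{1}{b + A{\left(\left(-28\right)^{2} \right)}} = \frac{1}{\frac{1}{2701480399184} + \left(-28\right)^{2}} = \frac{1}{\frac{1}{2701480399184} + 784} = \frac{1}{\frac{2117960632960257}{2701480399184}} = \frac{2701480399184}{2117960632960257}$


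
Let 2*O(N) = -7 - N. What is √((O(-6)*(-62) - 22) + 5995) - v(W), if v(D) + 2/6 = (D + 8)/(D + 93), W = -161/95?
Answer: 6877/26022 + 2*√1501 ≈ 77.750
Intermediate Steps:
O(N) = -7/2 - N/2 (O(N) = (-7 - N)/2 = -7/2 - N/2)
W = -161/95 (W = -161*1/95 = -161/95 ≈ -1.6947)
v(D) = -⅓ + (8 + D)/(93 + D) (v(D) = -⅓ + (D + 8)/(D + 93) = -⅓ + (8 + D)/(93 + D))
√((O(-6)*(-62) - 22) + 5995) - v(W) = √(((-7/2 - ½*(-6))*(-62) - 22) + 5995) - (-69 + 2*(-161/95))/(3*(93 - 161/95)) = √(((-7/2 + 3)*(-62) - 22) + 5995) - (-69 - 322/95)/(3*8674/95) = √((-½*(-62) - 22) + 5995) - 95*(-6877)/(3*8674*95) = √((31 - 22) + 5995) - 1*(-6877/26022) = √(9 + 5995) + 6877/26022 = √6004 + 6877/26022 = 2*√1501 + 6877/26022 = 6877/26022 + 2*√1501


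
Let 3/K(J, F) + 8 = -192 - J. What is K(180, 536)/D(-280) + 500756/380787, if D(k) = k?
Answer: 53281580761/40515736800 ≈ 1.3151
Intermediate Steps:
K(J, F) = 3/(-200 - J) (K(J, F) = 3/(-8 + (-192 - J)) = 3/(-200 - J))
K(180, 536)/D(-280) + 500756/380787 = -3/(200 + 180)/(-280) + 500756/380787 = -3/380*(-1/280) + 500756*(1/380787) = -3*1/380*(-1/280) + 500756/380787 = -3/380*(-1/280) + 500756/380787 = 3/106400 + 500756/380787 = 53281580761/40515736800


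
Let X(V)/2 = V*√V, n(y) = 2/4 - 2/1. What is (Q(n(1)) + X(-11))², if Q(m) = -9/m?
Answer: -5288 - 264*I*√11 ≈ -5288.0 - 875.59*I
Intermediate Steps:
n(y) = -3/2 (n(y) = 2*(¼) - 2*1 = ½ - 2 = -3/2)
X(V) = 2*V^(3/2) (X(V) = 2*(V*√V) = 2*V^(3/2))
(Q(n(1)) + X(-11))² = (-9/(-3/2) + 2*(-11)^(3/2))² = (-9*(-⅔) + 2*(-11*I*√11))² = (6 - 22*I*√11)²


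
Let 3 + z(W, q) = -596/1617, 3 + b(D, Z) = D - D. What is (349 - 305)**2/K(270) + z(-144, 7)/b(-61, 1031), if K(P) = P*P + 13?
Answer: 406548647/353700963 ≈ 1.1494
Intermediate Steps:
b(D, Z) = -3 (b(D, Z) = -3 + (D - D) = -3 + 0 = -3)
K(P) = 13 + P**2 (K(P) = P**2 + 13 = 13 + P**2)
z(W, q) = -5447/1617 (z(W, q) = -3 - 596/1617 = -5447/1617)
(349 - 305)**2/K(270) + z(-144, 7)/b(-61, 1031) = (349 - 305)**2/(13 + 270**2) - 5447/1617/(-3) = 44**2/(13 + 72900) - 5447/1617*(-1/3) = 1936/72913 + 5447/4851 = 406548647/353700963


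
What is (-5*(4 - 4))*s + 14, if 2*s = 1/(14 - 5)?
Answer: 14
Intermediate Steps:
s = 1/18 (s = 1/(2*(14 - 5)) = (1/2)/9 = (1/2)*(1/9) = 1/18 ≈ 0.055556)
(-5*(4 - 4))*s + 14 = -5*(4 - 4)*(1/18) + 14 = -5*0*(1/18) + 14 = 0*(1/18) + 14 = 0 + 14 = 14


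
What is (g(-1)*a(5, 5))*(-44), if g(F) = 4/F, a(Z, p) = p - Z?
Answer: 0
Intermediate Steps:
(g(-1)*a(5, 5))*(-44) = ((4/(-1))*(5 - 1*5))*(-44) = ((4*(-1))*(5 - 5))*(-44) = -4*0*(-44) = 0*(-44) = 0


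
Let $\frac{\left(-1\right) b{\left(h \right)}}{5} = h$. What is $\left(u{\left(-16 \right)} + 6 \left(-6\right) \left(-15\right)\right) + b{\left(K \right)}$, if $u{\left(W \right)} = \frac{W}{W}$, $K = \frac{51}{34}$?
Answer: $\frac{1067}{2} \approx 533.5$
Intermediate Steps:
$K = \frac{3}{2}$ ($K = 51 \cdot \frac{1}{34} = \frac{3}{2} \approx 1.5$)
$b{\left(h \right)} = - 5 h$
$u{\left(W \right)} = 1$
$\left(u{\left(-16 \right)} + 6 \left(-6\right) \left(-15\right)\right) + b{\left(K \right)} = \left(1 + 6 \left(-6\right) \left(-15\right)\right) - \frac{15}{2} = \left(1 - -540\right) - \frac{15}{2} = \left(1 + 540\right) - \frac{15}{2} = 541 - \frac{15}{2} = \frac{1067}{2}$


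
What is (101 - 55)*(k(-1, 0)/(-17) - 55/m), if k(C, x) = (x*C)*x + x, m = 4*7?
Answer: -1265/14 ≈ -90.357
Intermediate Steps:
m = 28
k(C, x) = x + C*x² (k(C, x) = (C*x)*x + x = C*x² + x = x + C*x²)
(101 - 55)*(k(-1, 0)/(-17) - 55/m) = (101 - 55)*((0*(1 - 1*0))/(-17) - 55/28) = 46*((0*(1 + 0))*(-1/17) - 55*1/28) = 46*((0*1)*(-1/17) - 55/28) = 46*(0*(-1/17) - 55/28) = 46*(0 - 55/28) = 46*(-55/28) = -1265/14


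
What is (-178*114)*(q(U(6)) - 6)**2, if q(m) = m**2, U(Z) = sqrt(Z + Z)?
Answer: -730512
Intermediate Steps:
U(Z) = sqrt(2)*sqrt(Z) (U(Z) = sqrt(2*Z) = sqrt(2)*sqrt(Z))
(-178*114)*(q(U(6)) - 6)**2 = (-178*114)*((sqrt(2)*sqrt(6))**2 - 6)**2 = -20292*((2*sqrt(3))**2 - 6)**2 = -20292*(12 - 6)**2 = -20292*6**2 = -20292*36 = -730512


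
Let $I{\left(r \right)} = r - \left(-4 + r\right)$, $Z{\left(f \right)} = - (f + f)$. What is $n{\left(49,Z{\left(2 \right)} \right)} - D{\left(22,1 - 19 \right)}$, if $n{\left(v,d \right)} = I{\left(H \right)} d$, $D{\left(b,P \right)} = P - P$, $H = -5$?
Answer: $-16$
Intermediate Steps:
$Z{\left(f \right)} = - 2 f$
$D{\left(b,P \right)} = 0$
$I{\left(r \right)} = 4$
$n{\left(v,d \right)} = 4 d$
$n{\left(49,Z{\left(2 \right)} \right)} - D{\left(22,1 - 19 \right)} = 4 \left(\left(-2\right) 2\right) - 0 = 4 \left(-4\right) + 0 = -16 + 0 = -16$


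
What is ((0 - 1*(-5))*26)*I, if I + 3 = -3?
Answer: -780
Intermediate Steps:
I = -6 (I = -3 - 3 = -6)
((0 - 1*(-5))*26)*I = ((0 - 1*(-5))*26)*(-6) = ((0 + 5)*26)*(-6) = (5*26)*(-6) = 130*(-6) = -780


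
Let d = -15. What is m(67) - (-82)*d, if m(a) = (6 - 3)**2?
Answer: -1221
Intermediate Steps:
m(a) = 9 (m(a) = 3**2 = 9)
m(67) - (-82)*d = 9 - (-82)*(-15) = 9 - 1*1230 = 9 - 1230 = -1221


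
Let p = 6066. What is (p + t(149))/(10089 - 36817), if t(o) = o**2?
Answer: -28267/26728 ≈ -1.0576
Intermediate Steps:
(p + t(149))/(10089 - 36817) = (6066 + 149**2)/(10089 - 36817) = (6066 + 22201)/(-26728) = 28267*(-1/26728) = -28267/26728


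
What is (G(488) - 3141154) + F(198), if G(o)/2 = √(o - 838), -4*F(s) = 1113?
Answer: -12565729/4 + 10*I*√14 ≈ -3.1414e+6 + 37.417*I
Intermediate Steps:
F(s) = -1113/4 (F(s) = -¼*1113 = -1113/4)
G(o) = 2*√(-838 + o) (G(o) = 2*√(o - 838) = 2*√(-838 + o))
(G(488) - 3141154) + F(198) = (2*√(-838 + 488) - 3141154) - 1113/4 = (2*√(-350) - 3141154) - 1113/4 = (2*(5*I*√14) - 3141154) - 1113/4 = (10*I*√14 - 3141154) - 1113/4 = (-3141154 + 10*I*√14) - 1113/4 = -12565729/4 + 10*I*√14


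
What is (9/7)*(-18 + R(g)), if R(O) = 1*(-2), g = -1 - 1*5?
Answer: -180/7 ≈ -25.714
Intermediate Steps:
g = -6 (g = -1 - 5 = -6)
R(O) = -2
(9/7)*(-18 + R(g)) = (9/7)*(-18 - 2) = (9*(⅐))*(-20) = (9/7)*(-20) = -180/7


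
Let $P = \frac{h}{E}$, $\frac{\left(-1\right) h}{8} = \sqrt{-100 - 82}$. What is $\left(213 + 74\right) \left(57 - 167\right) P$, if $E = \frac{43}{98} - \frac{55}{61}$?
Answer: $- \frac{1509803680 i \sqrt{182}}{2767} \approx - 7.3612 \cdot 10^{6} i$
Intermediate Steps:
$E = - \frac{2767}{5978}$ ($E = 43 \cdot \frac{1}{98} - \frac{55}{61} = \frac{43}{98} - \frac{55}{61} = - \frac{2767}{5978} \approx -0.46286$)
$h = - 8 i \sqrt{182}$ ($h = - 8 \sqrt{-100 - 82} = - 8 \sqrt{-182} = - 8 i \sqrt{182} \approx - 107.93 i$)
$P = \frac{47824 i \sqrt{182}}{2767}$ ($P = \frac{\left(-8\right) i \sqrt{182}}{- \frac{2767}{5978}} = - 8 i \sqrt{182} \left(- \frac{5978}{2767}\right) = \frac{47824 i \sqrt{182}}{2767} \approx 233.17 i$)
$\left(213 + 74\right) \left(57 - 167\right) P = \left(213 + 74\right) \left(57 - 167\right) \frac{47824 i \sqrt{182}}{2767} = 287 \left(-110\right) \frac{47824 i \sqrt{182}}{2767} = - 31570 \frac{47824 i \sqrt{182}}{2767} = - \frac{1509803680 i \sqrt{182}}{2767}$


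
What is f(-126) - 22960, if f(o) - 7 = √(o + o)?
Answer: -22953 + 6*I*√7 ≈ -22953.0 + 15.875*I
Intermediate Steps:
f(o) = 7 + √2*√o (f(o) = 7 + √(o + o) = 7 + √(2*o) = 7 + √2*√o)
f(-126) - 22960 = (7 + √2*√(-126)) - 22960 = (7 + √2*(3*I*√14)) - 22960 = (7 + 6*I*√7) - 22960 = -22953 + 6*I*√7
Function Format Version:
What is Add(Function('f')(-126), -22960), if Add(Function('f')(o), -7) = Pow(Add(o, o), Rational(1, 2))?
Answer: Add(-22953, Mul(6, I, Pow(7, Rational(1, 2)))) ≈ Add(-22953., Mul(15.875, I))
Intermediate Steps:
Function('f')(o) = Add(7, Mul(Pow(2, Rational(1, 2)), Pow(o, Rational(1, 2)))) (Function('f')(o) = Add(7, Pow(Add(o, o), Rational(1, 2))) = Add(7, Pow(Mul(2, o), Rational(1, 2))) = Add(7, Mul(Pow(2, Rational(1, 2)), Pow(o, Rational(1, 2)))))
Add(Function('f')(-126), -22960) = Add(Add(7, Mul(Pow(2, Rational(1, 2)), Pow(-126, Rational(1, 2)))), -22960) = Add(Add(7, Mul(Pow(2, Rational(1, 2)), Mul(3, I, Pow(14, Rational(1, 2))))), -22960) = Add(Add(7, Mul(6, I, Pow(7, Rational(1, 2)))), -22960) = Add(-22953, Mul(6, I, Pow(7, Rational(1, 2))))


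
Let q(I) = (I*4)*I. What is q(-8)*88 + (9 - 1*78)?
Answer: 22459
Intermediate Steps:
q(I) = 4*I² (q(I) = (4*I)*I = 4*I²)
q(-8)*88 + (9 - 1*78) = (4*(-8)²)*88 + (9 - 1*78) = (4*64)*88 + (9 - 78) = 256*88 - 69 = 22528 - 69 = 22459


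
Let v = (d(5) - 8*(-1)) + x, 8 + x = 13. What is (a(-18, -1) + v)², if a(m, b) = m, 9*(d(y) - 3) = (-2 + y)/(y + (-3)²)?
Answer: 6889/1764 ≈ 3.9053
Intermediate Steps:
d(y) = 3 + (-2 + y)/(9*(9 + y)) (d(y) = 3 + ((-2 + y)/(y + (-3)²))/9 = 3 + ((-2 + y)/(y + 9))/9 = 3 + ((-2 + y)/(9 + y))/9 = 3 + (-2 + y)/(9*(9 + y)))
x = 5 (x = -8 + 13 = 5)
v = 673/42 (v = ((241 + 28*5)/(9*(9 + 5)) - 8*(-1)) + 5 = ((⅑)*(241 + 140)/14 + 8) + 5 = ((⅑)*(1/14)*381 + 8) + 5 = (127/42 + 8) + 5 = 463/42 + 5 = 673/42 ≈ 16.024)
(a(-18, -1) + v)² = (-18 + 673/42)² = (-83/42)² = 6889/1764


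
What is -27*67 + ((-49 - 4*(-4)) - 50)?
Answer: -1892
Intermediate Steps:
-27*67 + ((-49 - 4*(-4)) - 50) = -1809 + ((-49 + 16) - 50) = -1809 + (-33 - 50) = -1809 - 83 = -1892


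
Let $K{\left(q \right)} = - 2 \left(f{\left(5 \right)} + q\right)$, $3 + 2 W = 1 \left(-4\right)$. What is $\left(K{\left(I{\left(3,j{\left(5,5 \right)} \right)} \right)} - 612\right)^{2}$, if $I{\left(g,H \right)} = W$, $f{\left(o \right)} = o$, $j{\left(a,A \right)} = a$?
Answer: $378225$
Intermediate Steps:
$W = - \frac{7}{2}$ ($W = - \frac{3}{2} + \frac{1 \left(-4\right)}{2} = - \frac{3}{2} + \frac{1}{2} \left(-4\right) = - \frac{3}{2} - 2 = - \frac{7}{2} \approx -3.5$)
$I{\left(g,H \right)} = - \frac{7}{2}$
$K{\left(q \right)} = -10 - 2 q$ ($K{\left(q \right)} = - 2 \left(5 + q\right) = -10 - 2 q$)
$\left(K{\left(I{\left(3,j{\left(5,5 \right)} \right)} \right)} - 612\right)^{2} = \left(\left(-10 - -7\right) - 612\right)^{2} = \left(\left(-10 + 7\right) - 612\right)^{2} = \left(-3 - 612\right)^{2} = \left(-615\right)^{2} = 378225$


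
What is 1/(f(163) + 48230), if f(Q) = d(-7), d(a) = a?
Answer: 1/48223 ≈ 2.0737e-5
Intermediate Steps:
f(Q) = -7
1/(f(163) + 48230) = 1/(-7 + 48230) = 1/48223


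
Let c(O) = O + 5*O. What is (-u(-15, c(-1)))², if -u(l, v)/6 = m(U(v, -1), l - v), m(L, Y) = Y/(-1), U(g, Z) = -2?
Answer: 2916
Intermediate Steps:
m(L, Y) = -Y (m(L, Y) = Y*(-1) = -Y)
c(O) = 6*O
u(l, v) = -6*v + 6*l (u(l, v) = -(-6)*(l - v) = -6*(v - l) = -6*v + 6*l)
(-u(-15, c(-1)))² = (-(-36*(-1) + 6*(-15)))² = (-(-6*(-6) - 90))² = (-(36 - 90))² = (-1*(-54))² = 54² = 2916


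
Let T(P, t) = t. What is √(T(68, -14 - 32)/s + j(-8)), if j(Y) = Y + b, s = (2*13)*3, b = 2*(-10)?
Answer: I*√43485/39 ≈ 5.3469*I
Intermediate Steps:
b = -20
s = 78 (s = 26*3 = 78)
j(Y) = -20 + Y (j(Y) = Y - 20 = -20 + Y)
√(T(68, -14 - 32)/s + j(-8)) = √((-14 - 32)/78 + (-20 - 8)) = √(-46*1/78 - 28) = √(-23/39 - 28) = √(-1115/39) = I*√43485/39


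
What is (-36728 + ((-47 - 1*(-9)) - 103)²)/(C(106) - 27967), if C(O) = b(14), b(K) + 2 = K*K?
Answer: 16847/27773 ≈ 0.60660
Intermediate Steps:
b(K) = -2 + K² (b(K) = -2 + K*K = -2 + K²)
C(O) = 194 (C(O) = -2 + 14² = -2 + 196 = 194)
(-36728 + ((-47 - 1*(-9)) - 103)²)/(C(106) - 27967) = (-36728 + ((-47 - 1*(-9)) - 103)²)/(194 - 27967) = (-36728 + ((-47 + 9) - 103)²)/(-27773) = (-36728 + (-38 - 103)²)*(-1/27773) = (-36728 + (-141)²)*(-1/27773) = (-36728 + 19881)*(-1/27773) = -16847*(-1/27773) = 16847/27773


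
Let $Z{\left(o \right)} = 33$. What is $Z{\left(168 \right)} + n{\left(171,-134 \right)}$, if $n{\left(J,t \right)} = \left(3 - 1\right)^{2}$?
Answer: $37$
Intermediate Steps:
$n{\left(J,t \right)} = 4$ ($n{\left(J,t \right)} = 2^{2} = 4$)
$Z{\left(168 \right)} + n{\left(171,-134 \right)} = 33 + 4 = 37$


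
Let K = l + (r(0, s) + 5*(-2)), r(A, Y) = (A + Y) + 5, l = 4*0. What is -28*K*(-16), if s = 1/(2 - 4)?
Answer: -2464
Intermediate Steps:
s = -1/2 (s = 1/(-2) = -1/2 ≈ -0.50000)
l = 0
r(A, Y) = 5 + A + Y
K = -11/2 (K = 0 + ((5 + 0 - 1/2) + 5*(-2)) = 0 + (9/2 - 10) = 0 - 11/2 = -11/2 ≈ -5.5000)
-28*K*(-16) = -28*(-11/2)*(-16) = 154*(-16) = -2464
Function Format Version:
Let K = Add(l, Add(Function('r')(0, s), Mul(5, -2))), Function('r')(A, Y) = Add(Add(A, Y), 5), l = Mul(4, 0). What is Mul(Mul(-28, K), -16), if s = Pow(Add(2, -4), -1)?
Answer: -2464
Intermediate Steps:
s = Rational(-1, 2) (s = Pow(-2, -1) = Rational(-1, 2) ≈ -0.50000)
l = 0
Function('r')(A, Y) = Add(5, A, Y)
K = Rational(-11, 2) (K = Add(0, Add(Add(5, 0, Rational(-1, 2)), Mul(5, -2))) = Add(0, Add(Rational(9, 2), -10)) = Add(0, Rational(-11, 2)) = Rational(-11, 2) ≈ -5.5000)
Mul(Mul(-28, K), -16) = Mul(Mul(-28, Rational(-11, 2)), -16) = Mul(154, -16) = -2464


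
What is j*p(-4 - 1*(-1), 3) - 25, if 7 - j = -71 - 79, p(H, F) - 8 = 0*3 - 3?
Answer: 760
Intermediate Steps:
p(H, F) = 5 (p(H, F) = 8 + (0*3 - 3) = 8 + (0 - 3) = 8 - 3 = 5)
j = 157 (j = 7 - (-71 - 79) = 7 - 1*(-150) = 7 + 150 = 157)
j*p(-4 - 1*(-1), 3) - 25 = 157*5 - 25 = 785 - 25 = 760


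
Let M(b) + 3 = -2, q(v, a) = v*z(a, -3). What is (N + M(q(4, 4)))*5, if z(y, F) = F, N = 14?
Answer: 45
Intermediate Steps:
q(v, a) = -3*v (q(v, a) = v*(-3) = -3*v)
M(b) = -5 (M(b) = -3 - 2 = -5)
(N + M(q(4, 4)))*5 = (14 - 5)*5 = 9*5 = 45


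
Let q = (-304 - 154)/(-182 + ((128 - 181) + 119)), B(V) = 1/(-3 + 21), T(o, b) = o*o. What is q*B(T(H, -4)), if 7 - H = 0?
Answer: 229/1044 ≈ 0.21935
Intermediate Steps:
H = 7 (H = 7 - 1*0 = 7 + 0 = 7)
T(o, b) = o²
B(V) = 1/18
q = 229/58 (q = -458/(-182 + (-53 + 119)) = -458/(-182 + 66) = -458/(-116) = -458*(-1/116) = 229/58 ≈ 3.9483)
q*B(T(H, -4)) = (229/58)*(1/18) = 229/1044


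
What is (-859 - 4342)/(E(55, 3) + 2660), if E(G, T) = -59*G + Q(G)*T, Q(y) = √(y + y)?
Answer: 67613/7583 + 5201*√110/113745 ≈ 9.3960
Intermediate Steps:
Q(y) = √2*√y (Q(y) = √(2*y) = √2*√y)
E(G, T) = -59*G + T*√2*√G (E(G, T) = -59*G + (√2*√G)*T = -59*G + T*√2*√G)
(-859 - 4342)/(E(55, 3) + 2660) = (-859 - 4342)/((-59*55 + 3*√2*√55) + 2660) = -5201/((-3245 + 3*√110) + 2660) = -5201/(-585 + 3*√110)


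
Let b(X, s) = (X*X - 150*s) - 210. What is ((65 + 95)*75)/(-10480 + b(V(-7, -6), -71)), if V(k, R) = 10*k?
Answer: 200/81 ≈ 2.4691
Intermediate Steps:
b(X, s) = -210 + X² - 150*s (b(X, s) = (X² - 150*s) - 210 = -210 + X² - 150*s)
((65 + 95)*75)/(-10480 + b(V(-7, -6), -71)) = ((65 + 95)*75)/(-10480 + (-210 + (10*(-7))² - 150*(-71))) = (160*75)/(-10480 + (-210 + (-70)² + 10650)) = 12000/(-10480 + (-210 + 4900 + 10650)) = 12000/(-10480 + 15340) = 12000/4860 = 12000*(1/4860) = 200/81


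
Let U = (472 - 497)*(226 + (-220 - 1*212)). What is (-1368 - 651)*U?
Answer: -10397850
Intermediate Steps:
U = 5150 (U = -25*(226 + (-220 - 212)) = -25*(226 - 432) = -25*(-206) = 5150)
(-1368 - 651)*U = (-1368 - 651)*5150 = -2019*5150 = -10397850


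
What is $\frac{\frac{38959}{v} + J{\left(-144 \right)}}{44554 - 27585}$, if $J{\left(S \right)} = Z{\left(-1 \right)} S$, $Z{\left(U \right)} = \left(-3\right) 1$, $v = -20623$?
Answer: $\frac{8870177}{349951687} \approx 0.025347$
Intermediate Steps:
$Z{\left(U \right)} = -3$
$J{\left(S \right)} = - 3 S$
$\frac{\frac{38959}{v} + J{\left(-144 \right)}}{44554 - 27585} = \frac{\frac{38959}{-20623} - -432}{44554 - 27585} = \frac{38959 \left(- \frac{1}{20623}\right) + 432}{16969} = \left(- \frac{38959}{20623} + 432\right) \frac{1}{16969} = \frac{8870177}{20623} \cdot \frac{1}{16969} = \frac{8870177}{349951687}$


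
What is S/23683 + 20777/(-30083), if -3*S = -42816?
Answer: -62717115/712455689 ≈ -0.088030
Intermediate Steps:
S = 14272 (S = -⅓*(-42816) = 14272)
S/23683 + 20777/(-30083) = 14272/23683 + 20777/(-30083) = 14272*(1/23683) + 20777*(-1/30083) = 14272/23683 - 20777/30083 = -62717115/712455689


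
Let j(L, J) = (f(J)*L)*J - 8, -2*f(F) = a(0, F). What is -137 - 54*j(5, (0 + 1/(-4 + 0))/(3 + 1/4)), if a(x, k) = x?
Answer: 295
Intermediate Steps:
f(F) = 0 (f(F) = -½*0 = 0)
j(L, J) = -8 (j(L, J) = (0*L)*J - 8 = 0*J - 8 = 0 - 8 = -8)
-137 - 54*j(5, (0 + 1/(-4 + 0))/(3 + 1/4)) = -137 - 54*(-8) = -137 + 432 = 295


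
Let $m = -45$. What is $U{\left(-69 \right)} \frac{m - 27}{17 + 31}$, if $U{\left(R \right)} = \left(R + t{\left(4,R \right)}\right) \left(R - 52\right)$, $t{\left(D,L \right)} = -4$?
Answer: $- \frac{26499}{2} \approx -13250.0$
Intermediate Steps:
$U{\left(R \right)} = \left(-52 + R\right) \left(-4 + R\right)$ ($U{\left(R \right)} = \left(R - 4\right) \left(R - 52\right) = \left(-4 + R\right) \left(-52 + R\right) = \left(-52 + R\right) \left(-4 + R\right)$)
$U{\left(-69 \right)} \frac{m - 27}{17 + 31} = \left(208 + \left(-69\right)^{2} - -3864\right) \frac{-45 - 27}{17 + 31} = \left(208 + 4761 + 3864\right) \left(- \frac{72}{48}\right) = 8833 \left(\left(-72\right) \frac{1}{48}\right) = 8833 \left(- \frac{3}{2}\right) = - \frac{26499}{2}$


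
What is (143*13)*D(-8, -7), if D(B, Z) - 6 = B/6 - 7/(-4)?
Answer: 143143/12 ≈ 11929.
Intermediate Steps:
D(B, Z) = 31/4 + B/6 (D(B, Z) = 6 + (B/6 - 7/(-4)) = 6 + (B*(⅙) - 7*(-¼)) = 6 + (B/6 + 7/4) = 6 + (7/4 + B/6) = 31/4 + B/6)
(143*13)*D(-8, -7) = (143*13)*(31/4 + (⅙)*(-8)) = 1859*(31/4 - 4/3) = 1859*(77/12) = 143143/12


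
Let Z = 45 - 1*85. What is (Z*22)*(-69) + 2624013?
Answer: 2684733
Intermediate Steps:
Z = -40 (Z = 45 - 85 = -40)
(Z*22)*(-69) + 2624013 = -40*22*(-69) + 2624013 = -880*(-69) + 2624013 = 60720 + 2624013 = 2684733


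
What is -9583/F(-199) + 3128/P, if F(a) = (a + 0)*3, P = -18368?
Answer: 21769141/1370712 ≈ 15.882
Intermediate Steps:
F(a) = 3*a (F(a) = a*3 = 3*a)
-9583/F(-199) + 3128/P = -9583/(3*(-199)) + 3128/(-18368) = -9583/(-597) + 3128*(-1/18368) = -9583*(-1/597) - 391/2296 = 9583/597 - 391/2296 = 21769141/1370712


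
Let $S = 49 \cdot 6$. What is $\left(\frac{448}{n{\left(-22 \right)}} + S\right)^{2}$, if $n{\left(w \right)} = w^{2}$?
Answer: $\frac{1273490596}{14641} \approx 86981.0$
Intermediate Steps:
$S = 294$
$\left(\frac{448}{n{\left(-22 \right)}} + S\right)^{2} = \left(\frac{448}{\left(-22\right)^{2}} + 294\right)^{2} = \left(\frac{448}{484} + 294\right)^{2} = \left(448 \cdot \frac{1}{484} + 294\right)^{2} = \left(\frac{112}{121} + 294\right)^{2} = \left(\frac{35686}{121}\right)^{2} = \frac{1273490596}{14641}$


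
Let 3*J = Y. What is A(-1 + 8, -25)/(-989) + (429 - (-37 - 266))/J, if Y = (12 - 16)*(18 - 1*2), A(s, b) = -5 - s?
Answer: -542769/15824 ≈ -34.300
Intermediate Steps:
Y = -64 (Y = -4*(18 - 2) = -4*16 = -64)
J = -64/3 (J = (1/3)*(-64) = -64/3 ≈ -21.333)
A(-1 + 8, -25)/(-989) + (429 - (-37 - 266))/J = (-5 - (-1 + 8))/(-989) + (429 - (-37 - 266))/(-64/3) = (-5 - 1*7)*(-1/989) + (429 - 1*(-303))*(-3/64) = (-5 - 7)*(-1/989) + (429 + 303)*(-3/64) = -12*(-1/989) + 732*(-3/64) = 12/989 - 549/16 = -542769/15824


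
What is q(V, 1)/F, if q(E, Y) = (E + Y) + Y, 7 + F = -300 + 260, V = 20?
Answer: -22/47 ≈ -0.46809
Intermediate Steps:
F = -47 (F = -7 + (-300 + 260) = -7 - 40 = -47)
q(E, Y) = E + 2*Y
q(V, 1)/F = (20 + 2*1)/(-47) = (20 + 2)*(-1/47) = 22*(-1/47) = -22/47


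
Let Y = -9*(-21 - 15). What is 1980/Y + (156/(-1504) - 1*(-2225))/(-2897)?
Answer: 52380911/9803448 ≈ 5.3431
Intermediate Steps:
Y = 324 (Y = -9*(-36) = 324)
1980/Y + (156/(-1504) - 1*(-2225))/(-2897) = 1980/324 + (156/(-1504) - 1*(-2225))/(-2897) = 1980*(1/324) + (156*(-1/1504) + 2225)*(-1/2897) = 55/9 + (-39/376 + 2225)*(-1/2897) = 55/9 + (836561/376)*(-1/2897) = 55/9 - 836561/1089272 = 52380911/9803448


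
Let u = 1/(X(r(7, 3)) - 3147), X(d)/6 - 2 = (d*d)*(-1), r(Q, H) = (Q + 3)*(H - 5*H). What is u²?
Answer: 1/8016516225 ≈ 1.2474e-10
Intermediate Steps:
r(Q, H) = -4*H*(3 + Q) (r(Q, H) = (3 + Q)*(-4*H) = -4*H*(3 + Q))
X(d) = 12 - 6*d² (X(d) = 12 + 6*((d*d)*(-1)) = 12 + 6*(d²*(-1)) = 12 + 6*(-d²) = 12 - 6*d²)
u = -1/89535 (u = 1/((12 - 6*144*(3 + 7)²) - 3147) = 1/((12 - 6*(-4*3*10)²) - 3147) = 1/((12 - 6*(-120)²) - 3147) = 1/((12 - 6*14400) - 3147) = 1/((12 - 86400) - 3147) = 1/(-86388 - 3147) = 1/(-89535) = -1/89535 ≈ -1.1169e-5)
u² = (-1/89535)² = 1/8016516225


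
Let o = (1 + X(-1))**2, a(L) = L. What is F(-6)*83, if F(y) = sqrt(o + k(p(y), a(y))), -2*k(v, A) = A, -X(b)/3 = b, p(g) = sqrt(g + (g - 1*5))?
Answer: 83*sqrt(19) ≈ 361.79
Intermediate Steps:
p(g) = sqrt(-5 + 2*g) (p(g) = sqrt(g + (g - 5)) = sqrt(g + (-5 + g)) = sqrt(-5 + 2*g))
X(b) = -3*b
k(v, A) = -A/2
o = 16 (o = (1 - 3*(-1))**2 = (1 + 3)**2 = 4**2 = 16)
F(y) = sqrt(16 - y/2)
F(-6)*83 = (sqrt(64 - 2*(-6))/2)*83 = (sqrt(64 + 12)/2)*83 = (sqrt(76)/2)*83 = ((2*sqrt(19))/2)*83 = sqrt(19)*83 = 83*sqrt(19)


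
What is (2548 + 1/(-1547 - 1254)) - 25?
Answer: 7066922/2801 ≈ 2523.0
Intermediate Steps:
(2548 + 1/(-1547 - 1254)) - 25 = (2548 + 1/(-2801)) - 25 = (2548 - 1/2801) - 25 = 7136947/2801 - 25 = 7066922/2801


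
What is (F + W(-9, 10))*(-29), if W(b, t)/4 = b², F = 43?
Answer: -10643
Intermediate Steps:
W(b, t) = 4*b²
(F + W(-9, 10))*(-29) = (43 + 4*(-9)²)*(-29) = (43 + 4*81)*(-29) = (43 + 324)*(-29) = 367*(-29) = -10643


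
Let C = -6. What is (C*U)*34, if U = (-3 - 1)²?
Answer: -3264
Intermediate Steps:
U = 16 (U = (-4)² = 16)
(C*U)*34 = -6*16*34 = -96*34 = -3264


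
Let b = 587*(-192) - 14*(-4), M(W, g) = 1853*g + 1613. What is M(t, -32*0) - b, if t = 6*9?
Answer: 114261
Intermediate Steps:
t = 54
M(W, g) = 1613 + 1853*g
b = -112648 (b = -112704 + 56 = -112648)
M(t, -32*0) - b = (1613 + 1853*(-32*0)) - 1*(-112648) = (1613 + 1853*0) + 112648 = (1613 + 0) + 112648 = 1613 + 112648 = 114261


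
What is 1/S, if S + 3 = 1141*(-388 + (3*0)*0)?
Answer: -1/442711 ≈ -2.2588e-6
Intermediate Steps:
S = -442711 (S = -3 + 1141*(-388 + (3*0)*0) = -3 + 1141*(-388 + 0*0) = -3 + 1141*(-388 + 0) = -3 + 1141*(-388) = -3 - 442708 = -442711)
1/S = 1/(-442711) = -1/442711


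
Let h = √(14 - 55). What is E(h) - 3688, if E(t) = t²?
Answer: -3729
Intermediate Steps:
h = I*√41 (h = √(-41) = I*√41 ≈ 6.4031*I)
E(h) - 3688 = (I*√41)² - 3688 = -41 - 3688 = -3729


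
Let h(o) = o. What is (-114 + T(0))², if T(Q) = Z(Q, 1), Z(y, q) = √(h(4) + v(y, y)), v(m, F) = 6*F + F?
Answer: 12544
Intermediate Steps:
v(m, F) = 7*F
Z(y, q) = √(4 + 7*y)
T(Q) = √(4 + 7*Q)
(-114 + T(0))² = (-114 + √(4 + 7*0))² = (-114 + √(4 + 0))² = (-114 + √4)² = (-114 + 2)² = (-112)² = 12544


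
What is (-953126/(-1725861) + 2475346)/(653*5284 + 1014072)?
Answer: 1068026019008/1926286963791 ≈ 0.55445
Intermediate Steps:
(-953126/(-1725861) + 2475346)/(653*5284 + 1014072) = (-953126*(-1/1725861) + 2475346)/(3450452 + 1014072) = (953126/1725861 + 2475346)/4464524 = (4272104076032/1725861)*(1/4464524) = 1068026019008/1926286963791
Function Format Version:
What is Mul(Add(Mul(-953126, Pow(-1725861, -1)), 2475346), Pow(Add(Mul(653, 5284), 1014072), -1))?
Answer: Rational(1068026019008, 1926286963791) ≈ 0.55445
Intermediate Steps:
Mul(Add(Mul(-953126, Pow(-1725861, -1)), 2475346), Pow(Add(Mul(653, 5284), 1014072), -1)) = Mul(Add(Mul(-953126, Rational(-1, 1725861)), 2475346), Pow(Add(3450452, 1014072), -1)) = Mul(Add(Rational(953126, 1725861), 2475346), Pow(4464524, -1)) = Mul(Rational(4272104076032, 1725861), Rational(1, 4464524)) = Rational(1068026019008, 1926286963791)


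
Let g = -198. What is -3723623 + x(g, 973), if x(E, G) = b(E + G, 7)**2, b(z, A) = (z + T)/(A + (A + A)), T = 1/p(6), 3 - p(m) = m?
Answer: -301503239/81 ≈ -3.7223e+6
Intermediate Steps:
p(m) = 3 - m
T = -1/3 (T = 1/(3 - 1*6) = 1/(3 - 6) = 1/(-3) = -1/3 ≈ -0.33333)
b(z, A) = (-1/3 + z)/(3*A) (b(z, A) = (z - 1/3)/(A + (A + A)) = (-1/3 + z)/(A + 2*A) = (-1/3 + z)/((3*A)) = (-1/3 + z)*(1/(3*A)) = (-1/3 + z)/(3*A))
x(E, G) = (-1/63 + E/21 + G/21)**2 (x(E, G) = ((1/9)*(-1 + 3*(E + G))/7)**2 = ((1/9)*(1/7)*(-1 + (3*E + 3*G)))**2 = ((1/9)*(1/7)*(-1 + 3*E + 3*G))**2 = (-1/63 + E/21 + G/21)**2)
-3723623 + x(g, 973) = -3723623 + (-1 + 3*(-198) + 3*973)**2/3969 = -3723623 + (-1 - 594 + 2919)**2/3969 = -3723623 + (1/3969)*2324**2 = -3723623 + (1/3969)*5400976 = -3723623 + 110224/81 = -301503239/81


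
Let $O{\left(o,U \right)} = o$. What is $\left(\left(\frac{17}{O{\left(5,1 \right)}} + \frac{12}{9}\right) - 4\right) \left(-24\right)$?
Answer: $- \frac{88}{5} \approx -17.6$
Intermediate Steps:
$\left(\left(\frac{17}{O{\left(5,1 \right)}} + \frac{12}{9}\right) - 4\right) \left(-24\right) = \left(\left(\frac{17}{5} + \frac{12}{9}\right) - 4\right) \left(-24\right) = \left(\left(17 \cdot \frac{1}{5} + 12 \cdot \frac{1}{9}\right) - 4\right) \left(-24\right) = \left(\left(\frac{17}{5} + \frac{4}{3}\right) - 4\right) \left(-24\right) = \left(\frac{71}{15} - 4\right) \left(-24\right) = \frac{11}{15} \left(-24\right) = - \frac{88}{5}$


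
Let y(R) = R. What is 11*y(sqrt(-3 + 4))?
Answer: 11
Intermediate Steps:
11*y(sqrt(-3 + 4)) = 11*sqrt(-3 + 4) = 11*sqrt(1) = 11*1 = 11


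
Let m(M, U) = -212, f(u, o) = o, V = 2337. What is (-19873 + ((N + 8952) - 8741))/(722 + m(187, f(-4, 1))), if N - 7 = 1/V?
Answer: -22966867/595935 ≈ -38.539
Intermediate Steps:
N = 16360/2337 (N = 7 + 1/2337 = 16360/2337 ≈ 7.0004)
(-19873 + ((N + 8952) - 8741))/(722 + m(187, f(-4, 1))) = (-19873 + ((16360/2337 + 8952) - 8741))/(722 - 212) = (-19873 + (20937184/2337 - 8741))/510 = (-19873 + 509467/2337)*(1/510) = -45933734/2337*1/510 = -22966867/595935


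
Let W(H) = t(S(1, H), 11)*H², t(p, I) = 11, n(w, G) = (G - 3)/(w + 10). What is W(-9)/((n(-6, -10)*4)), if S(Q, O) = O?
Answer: -891/13 ≈ -68.538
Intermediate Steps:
n(w, G) = (-3 + G)/(10 + w)
W(H) = 11*H²
W(-9)/((n(-6, -10)*4)) = (11*(-9)²)/((((-3 - 10)/(10 - 6))*4)) = (11*81)/(((-13/4)*4)) = 891/((((¼)*(-13))*4)) = 891/((-13/4*4)) = 891/(-13) = 891*(-1/13) = -891/13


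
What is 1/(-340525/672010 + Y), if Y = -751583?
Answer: -134402/101014326471 ≈ -1.3305e-6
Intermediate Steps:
1/(-340525/672010 + Y) = 1/(-340525/672010 - 751583) = 1/(-340525*1/672010 - 751583) = 1/(-68105/134402 - 751583) = 1/(-101014326471/134402) = -134402/101014326471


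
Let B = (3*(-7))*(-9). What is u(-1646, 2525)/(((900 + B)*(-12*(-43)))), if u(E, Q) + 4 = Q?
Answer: 2521/561924 ≈ 0.0044864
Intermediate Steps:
u(E, Q) = -4 + Q
B = 189 (B = -21*(-9) = 189)
u(-1646, 2525)/(((900 + B)*(-12*(-43)))) = (-4 + 2525)/(((900 + 189)*(-12*(-43)))) = 2521/((1089*516)) = 2521/561924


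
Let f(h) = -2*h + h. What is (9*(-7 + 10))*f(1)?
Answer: -27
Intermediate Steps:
f(h) = -h
(9*(-7 + 10))*f(1) = (9*(-7 + 10))*(-1*1) = (9*3)*(-1) = 27*(-1) = -27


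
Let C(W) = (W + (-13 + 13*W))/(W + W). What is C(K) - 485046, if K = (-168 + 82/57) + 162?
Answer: -19401503/40 ≈ -4.8504e+5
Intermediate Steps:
K = -260/57 (K = (-168 + 82*(1/57)) + 162 = (-168 + 82/57) + 162 = -9494/57 + 162 = -260/57 ≈ -4.5614)
C(W) = (-13 + 14*W)/(2*W) (C(W) = (-13 + 14*W)/((2*W)) = (-13 + 14*W)*(1/(2*W)) = (-13 + 14*W)/(2*W))
C(K) - 485046 = (7 - 13/(2*(-260/57))) - 485046 = (7 - 13/2*(-57/260)) - 485046 = (7 + 57/40) - 485046 = 337/40 - 485046 = -19401503/40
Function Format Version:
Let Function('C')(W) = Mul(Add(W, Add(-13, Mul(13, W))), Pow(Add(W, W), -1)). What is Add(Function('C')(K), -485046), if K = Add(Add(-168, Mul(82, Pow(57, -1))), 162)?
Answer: Rational(-19401503, 40) ≈ -4.8504e+5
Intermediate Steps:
K = Rational(-260, 57) (K = Add(Add(-168, Mul(82, Rational(1, 57))), 162) = Add(Add(-168, Rational(82, 57)), 162) = Add(Rational(-9494, 57), 162) = Rational(-260, 57) ≈ -4.5614)
Function('C')(W) = Mul(Rational(1, 2), Pow(W, -1), Add(-13, Mul(14, W))) (Function('C')(W) = Mul(Add(-13, Mul(14, W)), Pow(Mul(2, W), -1)) = Mul(Add(-13, Mul(14, W)), Mul(Rational(1, 2), Pow(W, -1))) = Mul(Rational(1, 2), Pow(W, -1), Add(-13, Mul(14, W))))
Add(Function('C')(K), -485046) = Add(Add(7, Mul(Rational(-13, 2), Pow(Rational(-260, 57), -1))), -485046) = Add(Add(7, Mul(Rational(-13, 2), Rational(-57, 260))), -485046) = Add(Add(7, Rational(57, 40)), -485046) = Add(Rational(337, 40), -485046) = Rational(-19401503, 40)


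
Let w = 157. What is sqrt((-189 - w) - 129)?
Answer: 5*I*sqrt(19) ≈ 21.794*I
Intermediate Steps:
sqrt((-189 - w) - 129) = sqrt((-189 - 1*157) - 129) = sqrt((-189 - 157) - 129) = sqrt(-346 - 129) = sqrt(-475) = 5*I*sqrt(19)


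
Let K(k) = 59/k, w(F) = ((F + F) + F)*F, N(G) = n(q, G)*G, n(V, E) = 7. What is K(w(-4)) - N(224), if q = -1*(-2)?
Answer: -75205/48 ≈ -1566.8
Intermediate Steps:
q = 2
N(G) = 7*G
w(F) = 3*F**2 (w(F) = (2*F + F)*F = (3*F)*F = 3*F**2)
K(w(-4)) - N(224) = 59/((3*(-4)**2)) - 7*224 = 59/((3*16)) - 1*1568 = 59/48 - 1568 = -75205/48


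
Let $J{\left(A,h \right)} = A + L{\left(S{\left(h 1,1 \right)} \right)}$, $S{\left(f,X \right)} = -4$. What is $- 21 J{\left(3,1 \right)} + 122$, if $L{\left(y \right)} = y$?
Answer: $143$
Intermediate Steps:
$J{\left(A,h \right)} = -4 + A$ ($J{\left(A,h \right)} = A - 4 = -4 + A$)
$- 21 J{\left(3,1 \right)} + 122 = - 21 \left(-4 + 3\right) + 122 = \left(-21\right) \left(-1\right) + 122 = 21 + 122 = 143$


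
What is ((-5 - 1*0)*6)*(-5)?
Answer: 150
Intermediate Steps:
((-5 - 1*0)*6)*(-5) = ((-5 + 0)*6)*(-5) = -5*6*(-5) = -30*(-5) = 150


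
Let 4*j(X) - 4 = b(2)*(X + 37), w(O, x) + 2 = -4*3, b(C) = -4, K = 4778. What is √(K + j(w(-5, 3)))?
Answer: 2*√1189 ≈ 68.964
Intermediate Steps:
w(O, x) = -14 (w(O, x) = -2 - 4*3 = -2 - 12 = -14)
j(X) = -36 - X (j(X) = 1 + (-4*(X + 37))/4 = 1 + (-4*(37 + X))/4 = 1 + (-148 - 4*X)/4 = 1 + (-37 - X) = -36 - X)
√(K + j(w(-5, 3))) = √(4778 + (-36 - 1*(-14))) = √(4778 + (-36 + 14)) = √(4778 - 22) = √4756 = 2*√1189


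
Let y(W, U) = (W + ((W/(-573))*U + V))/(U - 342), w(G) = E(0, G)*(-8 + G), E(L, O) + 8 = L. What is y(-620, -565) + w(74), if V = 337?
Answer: -273894949/519711 ≈ -527.01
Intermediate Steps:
E(L, O) = -8 + L
w(G) = 64 - 8*G (w(G) = (-8 + 0)*(-8 + G) = -8*(-8 + G) = 64 - 8*G)
y(W, U) = (337 + W - U*W/573)/(-342 + U) (y(W, U) = (W + ((W/(-573))*U + 337))/(U - 342) = (W + ((-W/573)*U + 337))/(-342 + U) = (W + (-U*W/573 + 337))/(-342 + U) = (W + (337 - U*W/573))/(-342 + U) = (337 + W - U*W/573)/(-342 + U))
y(-620, -565) + w(74) = (337 - 620 - 1/573*(-565)*(-620))/(-342 - 565) + (64 - 8*74) = (337 - 620 - 350300/573)/(-907) + (64 - 592) = -1/907*(-512459/573) - 528 = 512459/519711 - 528 = -273894949/519711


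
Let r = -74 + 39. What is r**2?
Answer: 1225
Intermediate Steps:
r = -35
r**2 = (-35)**2 = 1225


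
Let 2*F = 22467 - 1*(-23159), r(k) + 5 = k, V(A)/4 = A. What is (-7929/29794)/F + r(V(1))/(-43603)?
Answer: 47708905/4233792261538 ≈ 1.1269e-5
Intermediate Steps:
V(A) = 4*A
r(k) = -5 + k
F = 22813 (F = (22467 - 1*(-23159))/2 = (22467 + 23159)/2 = (1/2)*45626 = 22813)
(-7929/29794)/F + r(V(1))/(-43603) = -7929/29794/22813 + (-5 + 4*1)/(-43603) = -7929*1/29794*(1/22813) + (-5 + 4)*(-1/43603) = -7929/29794*1/22813 - 1*(-1/43603) = -7929/679690522 + 1/43603 = 47708905/4233792261538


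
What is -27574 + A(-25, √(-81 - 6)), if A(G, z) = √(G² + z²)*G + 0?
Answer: -27574 - 25*√538 ≈ -28154.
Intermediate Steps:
A(G, z) = G*√(G² + z²) (A(G, z) = G*√(G² + z²) + 0 = G*√(G² + z²))
-27574 + A(-25, √(-81 - 6)) = -27574 - 25*√((-25)² + (√(-81 - 6))²) = -27574 - 25*√(625 + (√(-87))²) = -27574 - 25*√(625 + (I*√87)²) = -27574 - 25*√(625 - 87) = -27574 - 25*√538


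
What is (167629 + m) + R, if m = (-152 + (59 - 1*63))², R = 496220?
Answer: 688185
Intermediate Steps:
m = 24336 (m = (-152 + (59 - 63))² = (-152 - 4)² = (-156)² = 24336)
(167629 + m) + R = (167629 + 24336) + 496220 = 191965 + 496220 = 688185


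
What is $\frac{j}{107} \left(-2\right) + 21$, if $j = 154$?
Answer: $\frac{1939}{107} \approx 18.121$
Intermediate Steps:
$\frac{j}{107} \left(-2\right) + 21 = \frac{154}{107} \left(-2\right) + 21 = - \frac{308}{107} + 21 = \frac{1939}{107}$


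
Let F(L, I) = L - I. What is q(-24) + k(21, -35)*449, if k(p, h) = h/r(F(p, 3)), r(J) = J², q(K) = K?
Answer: -23491/324 ≈ -72.503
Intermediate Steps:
k(p, h) = h/(-3 + p)² (k(p, h) = h/((p - 1*3)²) = h/((p - 3)²) = h/((-3 + p)²) = h/(-3 + p)²)
q(-24) + k(21, -35)*449 = -24 - 35/(-3 + 21)²*449 = -24 - 35/18²*449 = -24 - 35*1/324*449 = -24 - 35/324*449 = -24 - 15715/324 = -23491/324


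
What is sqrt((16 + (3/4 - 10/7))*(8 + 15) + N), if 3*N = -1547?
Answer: I*sqrt(288015)/42 ≈ 12.778*I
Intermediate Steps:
N = -1547/3 (N = (1/3)*(-1547) = -1547/3 ≈ -515.67)
sqrt((16 + (3/4 - 10/7))*(8 + 15) + N) = sqrt((16 + (3/4 - 10/7))*(8 + 15) - 1547/3) = sqrt((16 + (3*(1/4) - 10*1/7))*23 - 1547/3) = sqrt((16 + (3/4 - 10/7))*23 - 1547/3) = sqrt((16 - 19/28)*23 - 1547/3) = sqrt((429/28)*23 - 1547/3) = sqrt(9867/28 - 1547/3) = sqrt(-13715/84) = I*sqrt(288015)/42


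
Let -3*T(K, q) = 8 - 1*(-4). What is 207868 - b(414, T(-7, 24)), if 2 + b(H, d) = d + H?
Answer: 207460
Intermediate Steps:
T(K, q) = -4 (T(K, q) = -(8 - 1*(-4))/3 = -(8 + 4)/3 = -1/3*12 = -4)
b(H, d) = -2 + H + d (b(H, d) = -2 + (d + H) = -2 + (H + d) = -2 + H + d)
207868 - b(414, T(-7, 24)) = 207868 - (-2 + 414 - 4) = 207868 - 1*408 = 207868 - 408 = 207460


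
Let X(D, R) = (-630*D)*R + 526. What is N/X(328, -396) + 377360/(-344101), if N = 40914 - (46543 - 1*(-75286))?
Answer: -30907198902175/28157773130566 ≈ -1.0976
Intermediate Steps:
X(D, R) = 526 - 630*D*R (X(D, R) = -630*D*R + 526 = 526 - 630*D*R)
N = -80915 (N = 40914 - (46543 + 75286) = 40914 - 1*121829 = 40914 - 121829 = -80915)
N/X(328, -396) + 377360/(-344101) = -80915/(526 - 630*328*(-396)) + 377360/(-344101) = -80915/(526 + 81829440) + 377360*(-1/344101) = -80915/81829966 - 377360/344101 = -30907198902175/28157773130566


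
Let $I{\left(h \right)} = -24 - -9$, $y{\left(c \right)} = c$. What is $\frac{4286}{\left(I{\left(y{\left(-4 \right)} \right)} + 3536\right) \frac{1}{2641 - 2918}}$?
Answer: $- \frac{1187222}{3521} \approx -337.18$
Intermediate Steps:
$I{\left(h \right)} = -15$ ($I{\left(h \right)} = -24 + 9 = -15$)
$\frac{4286}{\left(I{\left(y{\left(-4 \right)} \right)} + 3536\right) \frac{1}{2641 - 2918}} = \frac{4286}{\left(-15 + 3536\right) \frac{1}{2641 - 2918}} = \frac{4286}{3521 \frac{1}{-277}} = \frac{4286}{3521 \left(- \frac{1}{277}\right)} = \frac{4286}{- \frac{3521}{277}} = 4286 \left(- \frac{277}{3521}\right) = - \frac{1187222}{3521}$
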